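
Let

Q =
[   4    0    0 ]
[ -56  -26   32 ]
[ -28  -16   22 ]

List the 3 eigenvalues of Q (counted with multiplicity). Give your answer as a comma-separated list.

Set up det(λI - Q) = 0.
Cofactor expansion gives p(λ) = λ^3 - 76λ + 240.
Try λ = -10: p(-10) = 0, so -10 is a root.
Factor out (λ + 10): p(λ) = (λ + 10)·(λ^2 - 10λ + 24).
The quadratic factors as (λ - 4)·(λ - 6).
Eigenvalues: -10, 4, 6.

-10, 4, 6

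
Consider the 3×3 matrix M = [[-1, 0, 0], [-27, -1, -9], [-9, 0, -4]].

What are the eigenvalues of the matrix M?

-4, -1, -1

Compute the characteristic polynomial p(t) = det(tI - M).
Expanding the 3×3 determinant: p(t) = t^3 + 6t^2 + 9t + 4.
Since p(-1) = 0, t = -1 is a root.
Factor out (t + 1): p(t) = (t + 1)·(t^2 + 5t + 4).
The quadratic factors as (t + 4)·(t + 1).
Eigenvalues: -4, -1, -1.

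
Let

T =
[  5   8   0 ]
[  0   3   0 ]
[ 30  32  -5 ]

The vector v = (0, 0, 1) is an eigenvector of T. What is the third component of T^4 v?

First find the eigenvalue: Tv = (0, 0, -5) = -5·(0, 0, 1), so λ = -5.
Then T^4 v = λ^4·v = (-5)^4·(0, 0, 1) = 625·(0, 0, 1) = (0, 0, 625).

625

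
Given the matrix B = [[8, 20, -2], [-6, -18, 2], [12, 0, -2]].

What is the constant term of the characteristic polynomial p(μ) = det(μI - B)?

-96

p(0) = det(0·I − B) = det(−B) = (−1)^3·det(B).
det(B) = 96, so p(0) = -96.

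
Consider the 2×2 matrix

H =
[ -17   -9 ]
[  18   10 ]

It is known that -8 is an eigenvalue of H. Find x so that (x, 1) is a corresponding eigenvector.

We need (H + 8I)v = 0.
H + 8I = [[-9, -9], [18, 18]].
Row 1: (-9)·x + (-9)·1 = 0
Row 2: (18)·x + (18)·1 = 0
Solving gives x = -1.
Check: H·(-1, 1) = (8, -8) = -8·(-1, 1).

-1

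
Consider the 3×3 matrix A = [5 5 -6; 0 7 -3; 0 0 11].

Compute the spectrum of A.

A is upper triangular, so its eigenvalues are the diagonal entries.
Diagonal: 5, 7, 11.

5, 7, 11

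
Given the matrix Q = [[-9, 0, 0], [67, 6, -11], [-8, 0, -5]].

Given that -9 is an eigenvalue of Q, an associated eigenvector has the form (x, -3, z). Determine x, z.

We need (Q + 9I)v = 0.
Q + 9I = [[0, 0, 0], [67, 15, -11], [-8, 0, 4]].
Row 1: (0)·x + (0)·-3 + (0)·z = 0
Row 2: (67)·x + (15)·-3 + (-11)·z = 0
Row 3: (-8)·x + (0)·-3 + (4)·z = 0
Solving gives x = 1, z = 2.
Check: Q·(1, -3, 2) = (-9, 27, -18) = -9·(1, -3, 2).

1, 2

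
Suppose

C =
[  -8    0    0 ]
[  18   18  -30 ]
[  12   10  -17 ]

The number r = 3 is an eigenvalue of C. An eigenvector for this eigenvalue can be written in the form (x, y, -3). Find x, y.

We need (C - 3I)v = 0.
C - 3I = [[-11, 0, 0], [18, 15, -30], [12, 10, -20]].
Row 1: (-11)·x + (0)·y + (0)·-3 = 0
Row 2: (18)·x + (15)·y + (-30)·-3 = 0
Row 3: (12)·x + (10)·y + (-20)·-3 = 0
Solving gives x = 0, y = -6.
Check: C·(0, -6, -3) = (0, -18, -9) = 3·(0, -6, -3).

0, -6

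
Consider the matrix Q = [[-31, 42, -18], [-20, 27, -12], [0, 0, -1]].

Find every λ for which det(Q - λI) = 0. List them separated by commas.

-3, -1, -1

The characteristic polynomial is p(r) = det(rI - Q).
Cofactor expansion gives p(r) = r^3 + 5r^2 + 7r + 3.
Since p(-3) = 0, r = -3 is a root.
Dividing by (r + 3) leaves r^2 + 2r + 1.
The quadratic factor is (r + 1)^2.
Eigenvalues: -3, -1, -1.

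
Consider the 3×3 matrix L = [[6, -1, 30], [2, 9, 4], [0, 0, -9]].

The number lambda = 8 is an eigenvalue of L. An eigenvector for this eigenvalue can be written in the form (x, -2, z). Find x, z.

1, 0

We need (L - 8I)v = 0.
L - 8I = [[-2, -1, 30], [2, 1, 4], [0, 0, -17]].
Row 1: (-2)·x + (-1)·-2 + (30)·z = 0
Row 2: (2)·x + (1)·-2 + (4)·z = 0
Row 3: (0)·x + (0)·-2 + (-17)·z = 0
Solving gives x = 1, z = 0.
Check: L·(1, -2, 0) = (8, -16, 0) = 8·(1, -2, 0).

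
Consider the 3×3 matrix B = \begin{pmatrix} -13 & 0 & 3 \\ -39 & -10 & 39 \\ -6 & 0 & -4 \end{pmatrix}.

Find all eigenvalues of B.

The characteristic polynomial is p(t) = det(tI - B).
Cofactor expansion gives p(t) = t^3 + 27t^2 + 240t + 700.
Try t = -10: p(-10) = 0, so -10 is a root.
Factor out (t + 10): p(t) = (t + 10)·(t^2 + 17t + 70).
The quadratic factors as (t + 10)·(t + 7).
Eigenvalues: -10, -10, -7.

-10, -10, -7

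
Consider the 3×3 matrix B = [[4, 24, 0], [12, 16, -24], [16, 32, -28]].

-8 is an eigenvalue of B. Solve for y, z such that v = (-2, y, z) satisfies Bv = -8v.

We need (B + 8I)v = 0.
B + 8I = [[12, 24, 0], [12, 24, -24], [16, 32, -20]].
Row 1: (12)·-2 + (24)·y + (0)·z = 0
Row 2: (12)·-2 + (24)·y + (-24)·z = 0
Row 3: (16)·-2 + (32)·y + (-20)·z = 0
Solving gives y = 1, z = 0.
Check: B·(-2, 1, 0) = (16, -8, 0) = -8·(-2, 1, 0).

1, 0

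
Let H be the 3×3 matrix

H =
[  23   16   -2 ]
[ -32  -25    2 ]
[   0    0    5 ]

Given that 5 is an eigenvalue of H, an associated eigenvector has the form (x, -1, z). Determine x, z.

We need (H - 5I)v = 0.
H - 5I = [[18, 16, -2], [-32, -30, 2], [0, 0, 0]].
Row 1: (18)·x + (16)·-1 + (-2)·z = 0
Row 2: (-32)·x + (-30)·-1 + (2)·z = 0
Row 3: (0)·x + (0)·-1 + (0)·z = 0
Solving gives x = 1, z = 1.
Check: H·(1, -1, 1) = (5, -5, 5) = 5·(1, -1, 1).

1, 1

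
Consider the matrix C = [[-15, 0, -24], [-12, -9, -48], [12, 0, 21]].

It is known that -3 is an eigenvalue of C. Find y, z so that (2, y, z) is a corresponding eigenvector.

We need (C + 3I)v = 0.
C + 3I = [[-12, 0, -24], [-12, -6, -48], [12, 0, 24]].
Row 1: (-12)·2 + (0)·y + (-24)·z = 0
Row 2: (-12)·2 + (-6)·y + (-48)·z = 0
Row 3: (12)·2 + (0)·y + (24)·z = 0
Solving gives y = 4, z = -1.
Check: C·(2, 4, -1) = (-6, -12, 3) = -3·(2, 4, -1).

4, -1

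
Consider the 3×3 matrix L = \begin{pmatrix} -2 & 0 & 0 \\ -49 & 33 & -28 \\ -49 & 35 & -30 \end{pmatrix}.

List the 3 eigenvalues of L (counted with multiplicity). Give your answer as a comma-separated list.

-2, -2, 5

Compute the characteristic polynomial p(λ) = det(λI - L).
Cofactor expansion gives p(λ) = λ^3 - λ^2 - 16λ - 20.
Rational-root test: λ = 5 gives p(5) = 0.
Factor out (λ - 5): p(λ) = (λ - 5)·(λ^2 + 4λ + 4).
The quadratic factor is (λ + 2)^2.
Eigenvalues: -2, -2, 5.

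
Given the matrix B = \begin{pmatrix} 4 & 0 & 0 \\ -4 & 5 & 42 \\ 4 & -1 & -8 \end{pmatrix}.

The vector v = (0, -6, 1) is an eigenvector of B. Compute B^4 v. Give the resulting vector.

(0, -96, 16)

First find the eigenvalue: Bv = (0, 12, -2) = -2·(0, -6, 1), so λ = -2.
Then B^4 v = λ^4·v = (-2)^4·(0, -6, 1) = 16·(0, -6, 1) = (0, -96, 16).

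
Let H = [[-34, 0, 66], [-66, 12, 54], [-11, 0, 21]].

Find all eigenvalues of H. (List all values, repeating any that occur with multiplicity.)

The characteristic polynomial is p(lambda) = det(lambda·I - H).
Expanding the 3×3 determinant: p(lambda) = lambda^3 + lambda^2 - 144·lambda - 144.
Since p(-1) = 0, lambda = -1 is a root.
Dividing by (lambda + 1) leaves lambda^2 - 144.
The quadratic factors as (lambda + 12)·(lambda - 12).
Eigenvalues: -12, -1, 12.

-12, -1, 12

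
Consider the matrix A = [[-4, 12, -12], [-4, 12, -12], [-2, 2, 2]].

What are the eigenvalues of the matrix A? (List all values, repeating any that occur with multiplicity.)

Set up det(λI - A) = 0.
Expanding along the first row, p(λ) = λ^3 - 10λ^2 + 16λ.
Rational-root test: λ = 0 gives p(0) = 0.
Factor out λ: p(λ) = λ·(λ^2 - 10λ + 16).
The quadratic factors as (λ - 2)·(λ - 8).
Eigenvalues: 0, 2, 8.

0, 2, 8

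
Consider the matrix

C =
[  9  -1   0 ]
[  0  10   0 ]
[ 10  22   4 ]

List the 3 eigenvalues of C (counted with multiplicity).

4, 9, 10

The characteristic polynomial is p(lambda) = det(lambda·I - C).
Expanding the 3×3 determinant: p(lambda) = lambda^3 - 23·lambda^2 + 166·lambda - 360.
Since p(9) = 0, lambda = 9 is a root.
Dividing by (lambda - 9) leaves lambda^2 - 14·lambda + 40.
The quadratic factors as (lambda - 4)·(lambda - 10).
Eigenvalues: 4, 9, 10.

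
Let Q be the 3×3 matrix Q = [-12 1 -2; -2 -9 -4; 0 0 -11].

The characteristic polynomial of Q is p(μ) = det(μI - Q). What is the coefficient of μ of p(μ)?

p(μ) = μ^3 + 32μ^2 + 341μ + 1210.
The coefficient of μ is 341.

341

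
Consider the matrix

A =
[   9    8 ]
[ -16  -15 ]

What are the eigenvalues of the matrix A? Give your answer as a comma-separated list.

-7, 1

det(A - tI) = (9 - t)(-15 - t) - (8)·(-16) = t^2 + 6t - 7.
This factors as (t + 7)·(t - 1) = 0.
Eigenvalues: -7, 1.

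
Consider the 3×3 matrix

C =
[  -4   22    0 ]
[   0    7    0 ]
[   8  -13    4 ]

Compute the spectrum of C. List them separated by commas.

The characteristic polynomial is p(λ) = det(λI - C).
Expanding the 3×3 determinant: p(λ) = λ^3 - 7λ^2 - 16λ + 112.
Rational-root test: λ = 4 gives p(4) = 0.
Factor out (λ - 4): p(λ) = (λ - 4)·(λ^2 - 3λ - 28).
The quadratic factors as (λ + 4)·(λ - 7).
Eigenvalues: -4, 4, 7.

-4, 4, 7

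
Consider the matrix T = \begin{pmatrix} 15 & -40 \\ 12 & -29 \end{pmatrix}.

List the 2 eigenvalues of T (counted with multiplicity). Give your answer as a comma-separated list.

-9, -5

det(T - λI) = (15 - λ)(-29 - λ) - (-40)·(12) = λ^2 + 14λ + 45.
This factors as (λ + 9)·(λ + 5) = 0.
Eigenvalues: -9, -5.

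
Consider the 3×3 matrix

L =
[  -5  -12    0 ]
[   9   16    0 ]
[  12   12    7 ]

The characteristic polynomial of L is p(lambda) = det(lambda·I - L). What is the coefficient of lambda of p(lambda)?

p(lambda) = lambda^3 - 18·lambda^2 + 105·lambda - 196.
The coefficient of lambda is 105.

105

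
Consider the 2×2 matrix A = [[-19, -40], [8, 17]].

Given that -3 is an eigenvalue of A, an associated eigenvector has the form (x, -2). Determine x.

We need (A + 3I)v = 0.
A + 3I = [[-16, -40], [8, 20]].
Row 1: (-16)·x + (-40)·-2 = 0
Row 2: (8)·x + (20)·-2 = 0
Solving gives x = 5.
Check: A·(5, -2) = (-15, 6) = -3·(5, -2).

5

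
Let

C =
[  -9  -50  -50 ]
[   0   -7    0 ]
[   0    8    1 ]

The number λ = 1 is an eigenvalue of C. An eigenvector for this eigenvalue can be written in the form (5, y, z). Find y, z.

We need (C - 1I)v = 0.
C - 1I = [[-10, -50, -50], [0, -8, 0], [0, 8, 0]].
Row 1: (-10)·5 + (-50)·y + (-50)·z = 0
Row 2: (0)·5 + (-8)·y + (0)·z = 0
Row 3: (0)·5 + (8)·y + (0)·z = 0
Solving gives y = 0, z = -1.
Check: C·(5, 0, -1) = (5, 0, -1) = 1·(5, 0, -1).

0, -1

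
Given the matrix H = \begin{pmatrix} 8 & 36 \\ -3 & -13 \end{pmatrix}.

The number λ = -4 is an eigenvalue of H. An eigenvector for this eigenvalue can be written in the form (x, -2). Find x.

6

We need (H + 4I)v = 0.
H + 4I = [[12, 36], [-3, -9]].
Row 1: (12)·x + (36)·-2 = 0
Row 2: (-3)·x + (-9)·-2 = 0
Solving gives x = 6.
Check: H·(6, -2) = (-24, 8) = -4·(6, -2).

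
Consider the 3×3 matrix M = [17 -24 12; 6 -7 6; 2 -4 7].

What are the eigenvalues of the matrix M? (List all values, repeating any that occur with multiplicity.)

5, 5, 7

Set up det(rI - M) = 0.
Expanding along the first row, p(r) = r^3 - 17r^2 + 95r - 175.
Rational-root test: r = 5 gives p(5) = 0.
Dividing by (r - 5) leaves r^2 - 12r + 35.
The quadratic factors as (r - 5)·(r - 7).
Eigenvalues: 5, 5, 7.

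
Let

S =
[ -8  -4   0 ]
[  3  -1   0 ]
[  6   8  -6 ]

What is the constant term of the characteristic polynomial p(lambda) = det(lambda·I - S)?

120

p(0) = det(0·I − S) = det(−S) = (−1)^3·det(S).
det(S) = -120, so p(0) = 120.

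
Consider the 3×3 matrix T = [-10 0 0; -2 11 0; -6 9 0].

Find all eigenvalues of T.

-10, 0, 11

T is lower triangular, so its eigenvalues are the diagonal entries.
Diagonal: -10, 11, 0.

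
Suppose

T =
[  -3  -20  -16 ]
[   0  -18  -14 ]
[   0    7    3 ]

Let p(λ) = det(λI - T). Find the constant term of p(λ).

p(λ) = λ^3 + 18λ^2 + 89λ + 132.
The constant term is 132.

132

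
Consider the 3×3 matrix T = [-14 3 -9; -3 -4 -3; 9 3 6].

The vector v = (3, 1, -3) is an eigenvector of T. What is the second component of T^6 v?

First find the eigenvalue: Tv = (-12, -4, 12) = -4·(3, 1, -3), so λ = -4.
Then T^6 v = λ^6·v = (-4)^6·(3, 1, -3) = 4096·(3, 1, -3) = (12288, 4096, -12288).

4096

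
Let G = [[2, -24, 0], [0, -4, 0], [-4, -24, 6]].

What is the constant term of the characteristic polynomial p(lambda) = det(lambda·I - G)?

48

p(0) = det(0·I − G) = det(−G) = (−1)^3·det(G).
det(G) = -48, so p(0) = 48.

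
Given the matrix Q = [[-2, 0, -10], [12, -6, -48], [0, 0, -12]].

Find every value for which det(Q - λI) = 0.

-12, -6, -2

The characteristic polynomial is p(s) = det(sI - Q).
Expanding along the first row, p(s) = s^3 + 20s^2 + 108s + 144.
Rational-root test: s = -2 gives p(-2) = 0.
Factor out (s + 2): p(s) = (s + 2)·(s^2 + 18s + 72).
The quadratic factors as (s + 12)·(s + 6).
Eigenvalues: -12, -6, -2.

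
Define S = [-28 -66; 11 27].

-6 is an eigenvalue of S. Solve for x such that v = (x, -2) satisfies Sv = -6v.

We need (S + 6I)v = 0.
S + 6I = [[-22, -66], [11, 33]].
Row 1: (-22)·x + (-66)·-2 = 0
Row 2: (11)·x + (33)·-2 = 0
Solving gives x = 6.
Check: S·(6, -2) = (-36, 12) = -6·(6, -2).

6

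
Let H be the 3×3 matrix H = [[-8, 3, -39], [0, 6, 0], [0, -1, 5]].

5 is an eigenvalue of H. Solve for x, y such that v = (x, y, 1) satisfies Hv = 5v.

-3, 0

We need (H - 5I)v = 0.
H - 5I = [[-13, 3, -39], [0, 1, 0], [0, -1, 0]].
Row 1: (-13)·x + (3)·y + (-39)·1 = 0
Row 2: (0)·x + (1)·y + (0)·1 = 0
Row 3: (0)·x + (-1)·y + (0)·1 = 0
Solving gives x = -3, y = 0.
Check: H·(-3, 0, 1) = (-15, 0, 5) = 5·(-3, 0, 1).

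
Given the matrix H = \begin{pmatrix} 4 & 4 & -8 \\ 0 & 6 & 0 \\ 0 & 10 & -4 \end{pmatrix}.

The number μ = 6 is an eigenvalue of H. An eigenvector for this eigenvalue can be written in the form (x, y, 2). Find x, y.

We need (H - 6I)v = 0.
H - 6I = [[-2, 4, -8], [0, 0, 0], [0, 10, -10]].
Row 1: (-2)·x + (4)·y + (-8)·2 = 0
Row 2: (0)·x + (0)·y + (0)·2 = 0
Row 3: (0)·x + (10)·y + (-10)·2 = 0
Solving gives x = -4, y = 2.
Check: H·(-4, 2, 2) = (-24, 12, 12) = 6·(-4, 2, 2).

-4, 2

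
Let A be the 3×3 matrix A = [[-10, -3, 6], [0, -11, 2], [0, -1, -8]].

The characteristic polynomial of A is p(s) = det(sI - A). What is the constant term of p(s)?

900

p(s) = s^3 + 29s^2 + 280s + 900.
The constant term is 900.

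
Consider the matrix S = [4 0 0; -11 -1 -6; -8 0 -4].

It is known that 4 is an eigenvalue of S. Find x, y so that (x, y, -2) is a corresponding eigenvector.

We need (S - 4I)v = 0.
S - 4I = [[0, 0, 0], [-11, -5, -6], [-8, 0, -8]].
Row 1: (0)·x + (0)·y + (0)·-2 = 0
Row 2: (-11)·x + (-5)·y + (-6)·-2 = 0
Row 3: (-8)·x + (0)·y + (-8)·-2 = 0
Solving gives x = 2, y = -2.
Check: S·(2, -2, -2) = (8, -8, -8) = 4·(2, -2, -2).

2, -2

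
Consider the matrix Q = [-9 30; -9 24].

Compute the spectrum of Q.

det(Q - μI) = (-9 - μ)(24 - μ) - (30)·(-9) = μ^2 - 15μ + 54.
This factors as (μ - 6)·(μ - 9) = 0.
Eigenvalues: 6, 9.

6, 9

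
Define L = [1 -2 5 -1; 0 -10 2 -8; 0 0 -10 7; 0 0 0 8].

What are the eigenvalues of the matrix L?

L is upper triangular, so its eigenvalues are the diagonal entries.
Diagonal: 1, -10, -10, 8.

-10, -10, 1, 8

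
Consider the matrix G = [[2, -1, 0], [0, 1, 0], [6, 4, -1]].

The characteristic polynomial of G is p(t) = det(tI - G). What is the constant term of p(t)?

p(t) = t^3 - 2t^2 - t + 2.
The constant term is 2.

2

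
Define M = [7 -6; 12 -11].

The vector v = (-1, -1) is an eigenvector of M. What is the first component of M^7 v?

-1

First find the eigenvalue: Mv = (-1, -1) = 1·(-1, -1), so λ = 1.
Then M^7 v = λ^7·v = 1^7·(-1, -1) = 1·(-1, -1) = (-1, -1).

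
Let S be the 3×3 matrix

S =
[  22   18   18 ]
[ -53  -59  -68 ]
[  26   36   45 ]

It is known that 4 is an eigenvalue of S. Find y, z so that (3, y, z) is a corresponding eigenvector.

We need (S - 4I)v = 0.
S - 4I = [[18, 18, 18], [-53, -63, -68], [26, 36, 41]].
Row 1: (18)·3 + (18)·y + (18)·z = 0
Row 2: (-53)·3 + (-63)·y + (-68)·z = 0
Row 3: (26)·3 + (36)·y + (41)·z = 0
Solving gives y = -9, z = 6.
Check: S·(3, -9, 6) = (12, -36, 24) = 4·(3, -9, 6).

-9, 6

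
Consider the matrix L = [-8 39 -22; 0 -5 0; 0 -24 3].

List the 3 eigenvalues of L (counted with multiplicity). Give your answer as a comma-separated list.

Set up det(λI - L) = 0.
Cofactor expansion gives p(λ) = λ^3 + 10λ^2 + λ - 120.
Rational-root test: λ = 3 gives p(3) = 0.
Factor out (λ - 3): p(λ) = (λ - 3)·(λ^2 + 13λ + 40).
The quadratic factors as (λ + 8)·(λ + 5).
Eigenvalues: -8, -5, 3.

-8, -5, 3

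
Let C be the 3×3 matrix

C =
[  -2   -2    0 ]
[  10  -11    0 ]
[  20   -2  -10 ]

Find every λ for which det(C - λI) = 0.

-10, -7, -6

The characteristic polynomial is p(μ) = det(μI - C).
Cofactor expansion gives p(μ) = μ^3 + 23μ^2 + 172μ + 420.
Try μ = -6: p(-6) = 0, so -6 is a root.
Factor out (μ + 6): p(μ) = (μ + 6)·(μ^2 + 17μ + 70).
The quadratic factors as (μ + 10)·(μ + 7).
Eigenvalues: -10, -7, -6.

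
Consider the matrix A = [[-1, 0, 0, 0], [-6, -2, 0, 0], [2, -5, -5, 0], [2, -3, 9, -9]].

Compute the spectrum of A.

A is lower triangular, so its eigenvalues are the diagonal entries.
Diagonal: -1, -2, -5, -9.

-9, -5, -2, -1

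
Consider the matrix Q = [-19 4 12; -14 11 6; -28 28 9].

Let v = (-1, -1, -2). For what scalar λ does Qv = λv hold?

Compute Qv: Q·(-1, -1, -2) = (-9, -9, -18).
Since Qv = λv, compare component 1: -9 = λ·-1, so λ = 9.

9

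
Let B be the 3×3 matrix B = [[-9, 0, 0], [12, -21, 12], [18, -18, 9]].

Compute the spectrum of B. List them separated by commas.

-9, -9, -3

Compute the characteristic polynomial p(λ) = det(λI - B).
Expanding along the first row, p(λ) = λ^3 + 21λ^2 + 135λ + 243.
Rational-root test: λ = -9 gives p(-9) = 0.
Dividing by (λ + 9) leaves λ^2 + 12λ + 27.
The quadratic factors as (λ + 9)·(λ + 3).
Eigenvalues: -9, -9, -3.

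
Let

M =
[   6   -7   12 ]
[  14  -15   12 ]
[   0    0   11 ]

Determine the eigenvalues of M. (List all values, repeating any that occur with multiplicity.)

-8, -1, 11

Compute the characteristic polynomial p(lambda) = det(lambda·I - M).
Expanding along the first row, p(lambda) = lambda^3 - 2·lambda^2 - 91·lambda - 88.
Try lambda = 11: p(11) = 0, so 11 is a root.
Factor out (lambda - 11): p(lambda) = (lambda - 11)·(lambda^2 + 9·lambda + 8).
The quadratic factors as (lambda + 8)·(lambda + 1).
Eigenvalues: -8, -1, 11.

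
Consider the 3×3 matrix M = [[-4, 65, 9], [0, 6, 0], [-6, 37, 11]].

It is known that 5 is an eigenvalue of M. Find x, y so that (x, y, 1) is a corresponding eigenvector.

1, 0

We need (M - 5I)v = 0.
M - 5I = [[-9, 65, 9], [0, 1, 0], [-6, 37, 6]].
Row 1: (-9)·x + (65)·y + (9)·1 = 0
Row 2: (0)·x + (1)·y + (0)·1 = 0
Row 3: (-6)·x + (37)·y + (6)·1 = 0
Solving gives x = 1, y = 0.
Check: M·(1, 0, 1) = (5, 0, 5) = 5·(1, 0, 1).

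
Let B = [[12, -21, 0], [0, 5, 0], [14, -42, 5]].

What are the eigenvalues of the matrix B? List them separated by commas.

The characteristic polynomial is p(λ) = det(λI - B).
Cofactor expansion gives p(λ) = λ^3 - 22λ^2 + 145λ - 300.
Rational-root test: λ = 12 gives p(12) = 0.
Factor out (λ - 12): p(λ) = (λ - 12)·(λ^2 - 10λ + 25).
The quadratic factor is (λ - 5)^2.
Eigenvalues: 5, 5, 12.

5, 5, 12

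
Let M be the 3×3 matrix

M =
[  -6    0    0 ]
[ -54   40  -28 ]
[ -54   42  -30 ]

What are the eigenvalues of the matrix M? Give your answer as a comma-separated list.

Compute the characteristic polynomial p(μ) = det(μI - M).
Expanding the 3×3 determinant: p(μ) = μ^3 - 4μ^2 - 84μ - 144.
Try μ = -2: p(-2) = 0, so -2 is a root.
Factor out (μ + 2): p(μ) = (μ + 2)·(μ^2 - 6μ - 72).
The quadratic factors as (μ + 6)·(μ - 12).
Eigenvalues: -6, -2, 12.

-6, -2, 12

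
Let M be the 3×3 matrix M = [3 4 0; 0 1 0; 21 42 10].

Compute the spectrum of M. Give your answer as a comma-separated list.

1, 3, 10

The characteristic polynomial is p(r) = det(rI - M).
Expanding along the first row, p(r) = r^3 - 14r^2 + 43r - 30.
Since p(10) = 0, r = 10 is a root.
Factor out (r - 10): p(r) = (r - 10)·(r^2 - 4r + 3).
The quadratic factors as (r - 1)·(r - 3).
Eigenvalues: 1, 3, 10.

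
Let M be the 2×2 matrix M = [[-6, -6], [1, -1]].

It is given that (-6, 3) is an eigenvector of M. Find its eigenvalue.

Compute Mv: M·(-6, 3) = (18, -9).
Since Mv = λv, compare component 1: 18 = λ·-6, so λ = -3.

-3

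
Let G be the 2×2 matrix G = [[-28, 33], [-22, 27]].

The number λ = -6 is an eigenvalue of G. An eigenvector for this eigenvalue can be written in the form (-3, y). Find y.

-2

We need (G + 6I)v = 0.
G + 6I = [[-22, 33], [-22, 33]].
Row 1: (-22)·-3 + (33)·y = 0
Row 2: (-22)·-3 + (33)·y = 0
Solving gives y = -2.
Check: G·(-3, -2) = (18, 12) = -6·(-3, -2).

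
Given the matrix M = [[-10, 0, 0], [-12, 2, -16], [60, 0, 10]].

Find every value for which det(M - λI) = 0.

The characteristic polynomial is p(λ) = det(λI - M).
Expanding the 3×3 determinant: p(λ) = λ^3 - 2λ^2 - 100λ + 200.
Rational-root test: λ = 2 gives p(2) = 0.
Factor out (λ - 2): p(λ) = (λ - 2)·(λ^2 - 100).
The quadratic factors as (λ + 10)·(λ - 10).
Eigenvalues: -10, 2, 10.

-10, 2, 10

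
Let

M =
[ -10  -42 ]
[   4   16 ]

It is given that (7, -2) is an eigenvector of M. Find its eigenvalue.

2

Compute Mv: M·(7, -2) = (14, -4).
Since Mv = λv, compare component 1: 14 = λ·7, so λ = 2.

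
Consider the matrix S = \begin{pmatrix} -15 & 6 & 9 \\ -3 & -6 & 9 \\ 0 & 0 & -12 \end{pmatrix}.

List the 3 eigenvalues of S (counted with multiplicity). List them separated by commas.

-12, -12, -9

The characteristic polynomial is p(lambda) = det(lambda·I - S).
Expanding along the first row, p(lambda) = lambda^3 + 33·lambda^2 + 360·lambda + 1296.
Try lambda = -9: p(-9) = 0, so -9 is a root.
Factor out (lambda + 9): p(lambda) = (lambda + 9)·(lambda^2 + 24·lambda + 144).
The quadratic factor is (lambda + 12)^2.
Eigenvalues: -12, -12, -9.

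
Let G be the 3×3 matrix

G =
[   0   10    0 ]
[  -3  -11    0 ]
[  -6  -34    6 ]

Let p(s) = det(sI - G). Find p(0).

p(0) = det(0·I − G) = det(−G) = (−1)^3·det(G).
det(G) = 180, so p(0) = -180.

-180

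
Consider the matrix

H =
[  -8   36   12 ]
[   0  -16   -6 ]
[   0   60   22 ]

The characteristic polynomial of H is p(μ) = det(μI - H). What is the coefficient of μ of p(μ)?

-40

p(μ) = μ^3 + 2μ^2 - 40μ + 64.
The coefficient of μ is -40.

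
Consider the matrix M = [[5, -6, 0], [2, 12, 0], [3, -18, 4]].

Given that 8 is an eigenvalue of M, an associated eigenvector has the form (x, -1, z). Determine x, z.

We need (M - 8I)v = 0.
M - 8I = [[-3, -6, 0], [2, 4, 0], [3, -18, -4]].
Row 1: (-3)·x + (-6)·-1 + (0)·z = 0
Row 2: (2)·x + (4)·-1 + (0)·z = 0
Row 3: (3)·x + (-18)·-1 + (-4)·z = 0
Solving gives x = 2, z = 6.
Check: M·(2, -1, 6) = (16, -8, 48) = 8·(2, -1, 6).

2, 6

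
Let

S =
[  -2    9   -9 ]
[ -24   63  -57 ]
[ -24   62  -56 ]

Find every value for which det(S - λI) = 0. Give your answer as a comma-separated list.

Compute the characteristic polynomial p(t) = det(tI - S).
Expanding the 3×3 determinant: p(t) = t^3 - 5t^2 - 8t + 12.
Rational-root test: t = 6 gives p(6) = 0.
Dividing by (t - 6) leaves t^2 + t - 2.
The quadratic factors as (t + 2)·(t - 1).
Eigenvalues: -2, 1, 6.

-2, 1, 6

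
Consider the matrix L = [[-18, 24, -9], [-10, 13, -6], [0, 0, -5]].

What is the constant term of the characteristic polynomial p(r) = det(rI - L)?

p(0) = det(0·I − L) = det(−L) = (−1)^3·det(L).
det(L) = -30, so p(0) = 30.

30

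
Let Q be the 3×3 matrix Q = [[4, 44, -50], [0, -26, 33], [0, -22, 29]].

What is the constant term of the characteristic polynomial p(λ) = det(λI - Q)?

112

p(0) = det(0·I − Q) = det(−Q) = (−1)^3·det(Q).
det(Q) = -112, so p(0) = 112.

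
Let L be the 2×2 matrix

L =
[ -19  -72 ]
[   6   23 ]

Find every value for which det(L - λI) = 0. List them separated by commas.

-1, 5

det(L - μI) = (-19 - μ)(23 - μ) - (-72)·(6) = μ^2 - 4μ - 5.
This factors as (μ + 1)·(μ - 5) = 0.
Eigenvalues: -1, 5.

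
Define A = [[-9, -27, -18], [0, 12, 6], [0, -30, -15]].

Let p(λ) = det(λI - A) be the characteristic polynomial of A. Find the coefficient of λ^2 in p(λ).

The coefficient of λ^2 of det(λI - A) is −trace(A).
trace(A) = (-9) + (12) + (-15) = -12, so the coefficient is 12.

12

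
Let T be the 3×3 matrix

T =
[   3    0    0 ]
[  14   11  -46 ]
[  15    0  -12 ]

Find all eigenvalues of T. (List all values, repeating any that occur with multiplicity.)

Set up det(λI - T) = 0.
Cofactor expansion gives p(λ) = λ^3 - 2λ^2 - 135λ + 396.
Since p(3) = 0, λ = 3 is a root.
Factor out (λ - 3): p(λ) = (λ - 3)·(λ^2 + λ - 132).
The quadratic factors as (λ + 12)·(λ - 11).
Eigenvalues: -12, 3, 11.

-12, 3, 11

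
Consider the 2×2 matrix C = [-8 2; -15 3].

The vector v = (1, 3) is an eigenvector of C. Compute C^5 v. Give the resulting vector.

First find the eigenvalue: Cv = (-2, -6) = -2·(1, 3), so λ = -2.
Then C^5 v = λ^5·v = (-2)^5·(1, 3) = -32·(1, 3) = (-32, -96).

(-32, -96)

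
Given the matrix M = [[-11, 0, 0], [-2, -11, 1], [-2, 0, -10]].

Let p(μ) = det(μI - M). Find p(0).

1210

p(0) = det(0·I − M) = det(−M) = (−1)^3·det(M).
det(M) = -1210, so p(0) = 1210.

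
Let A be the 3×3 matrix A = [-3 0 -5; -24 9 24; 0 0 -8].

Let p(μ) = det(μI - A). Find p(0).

-216

p(0) = det(0·I − A) = det(−A) = (−1)^3·det(A).
det(A) = 216, so p(0) = -216.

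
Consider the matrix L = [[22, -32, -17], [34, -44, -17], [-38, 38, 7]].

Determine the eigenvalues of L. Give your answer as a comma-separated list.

Set up det(λI - L) = 0.
Expanding the 3×3 determinant: p(λ) = λ^3 + 15λ^2 - 34λ - 840.
Since p(7) = 0, λ = 7 is a root.
Factor out (λ - 7): p(λ) = (λ - 7)·(λ^2 + 22λ + 120).
The quadratic factors as (λ + 12)·(λ + 10).
Eigenvalues: -12, -10, 7.

-12, -10, 7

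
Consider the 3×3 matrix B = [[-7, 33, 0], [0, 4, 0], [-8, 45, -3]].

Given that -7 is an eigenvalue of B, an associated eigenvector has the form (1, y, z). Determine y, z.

We need (B + 7I)v = 0.
B + 7I = [[0, 33, 0], [0, 11, 0], [-8, 45, 4]].
Row 1: (0)·1 + (33)·y + (0)·z = 0
Row 2: (0)·1 + (11)·y + (0)·z = 0
Row 3: (-8)·1 + (45)·y + (4)·z = 0
Solving gives y = 0, z = 2.
Check: B·(1, 0, 2) = (-7, 0, -14) = -7·(1, 0, 2).

0, 2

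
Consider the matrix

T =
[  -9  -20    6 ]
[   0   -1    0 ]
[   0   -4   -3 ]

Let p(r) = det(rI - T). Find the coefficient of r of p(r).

39

p(r) = r^3 + 13r^2 + 39r + 27.
The coefficient of r is 39.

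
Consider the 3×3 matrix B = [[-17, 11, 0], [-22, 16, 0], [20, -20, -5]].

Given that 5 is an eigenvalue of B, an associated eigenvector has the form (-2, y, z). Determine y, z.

-4, 4

We need (B - 5I)v = 0.
B - 5I = [[-22, 11, 0], [-22, 11, 0], [20, -20, -10]].
Row 1: (-22)·-2 + (11)·y + (0)·z = 0
Row 2: (-22)·-2 + (11)·y + (0)·z = 0
Row 3: (20)·-2 + (-20)·y + (-10)·z = 0
Solving gives y = -4, z = 4.
Check: B·(-2, -4, 4) = (-10, -20, 20) = 5·(-2, -4, 4).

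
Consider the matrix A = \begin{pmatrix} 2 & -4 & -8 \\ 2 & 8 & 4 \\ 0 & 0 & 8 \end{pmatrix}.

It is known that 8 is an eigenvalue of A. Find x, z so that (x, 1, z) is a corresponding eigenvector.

We need (A - 8I)v = 0.
A - 8I = [[-6, -4, -8], [2, 0, 4], [0, 0, 0]].
Row 1: (-6)·x + (-4)·1 + (-8)·z = 0
Row 2: (2)·x + (0)·1 + (4)·z = 0
Row 3: (0)·x + (0)·1 + (0)·z = 0
Solving gives x = -2, z = 1.
Check: A·(-2, 1, 1) = (-16, 8, 8) = 8·(-2, 1, 1).

-2, 1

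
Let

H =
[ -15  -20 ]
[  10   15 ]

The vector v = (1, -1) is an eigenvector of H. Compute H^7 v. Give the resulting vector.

(78125, -78125)

First find the eigenvalue: Hv = (5, -5) = 5·(1, -1), so λ = 5.
Then H^7 v = λ^7·v = 5^7·(1, -1) = 78125·(1, -1) = (78125, -78125).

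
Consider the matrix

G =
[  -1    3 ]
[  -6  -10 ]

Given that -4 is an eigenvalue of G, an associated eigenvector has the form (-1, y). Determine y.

We need (G + 4I)v = 0.
G + 4I = [[3, 3], [-6, -6]].
Row 1: (3)·-1 + (3)·y = 0
Row 2: (-6)·-1 + (-6)·y = 0
Solving gives y = 1.
Check: G·(-1, 1) = (4, -4) = -4·(-1, 1).

1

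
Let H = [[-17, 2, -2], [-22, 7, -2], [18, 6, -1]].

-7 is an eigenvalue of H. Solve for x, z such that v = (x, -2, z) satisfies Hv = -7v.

-2, 8

We need (H + 7I)v = 0.
H + 7I = [[-10, 2, -2], [-22, 14, -2], [18, 6, 6]].
Row 1: (-10)·x + (2)·-2 + (-2)·z = 0
Row 2: (-22)·x + (14)·-2 + (-2)·z = 0
Row 3: (18)·x + (6)·-2 + (6)·z = 0
Solving gives x = -2, z = 8.
Check: H·(-2, -2, 8) = (14, 14, -56) = -7·(-2, -2, 8).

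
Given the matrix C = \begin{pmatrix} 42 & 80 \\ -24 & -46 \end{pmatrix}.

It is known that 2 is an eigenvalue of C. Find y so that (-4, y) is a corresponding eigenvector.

2

We need (C - 2I)v = 0.
C - 2I = [[40, 80], [-24, -48]].
Row 1: (40)·-4 + (80)·y = 0
Row 2: (-24)·-4 + (-48)·y = 0
Solving gives y = 2.
Check: C·(-4, 2) = (-8, 4) = 2·(-4, 2).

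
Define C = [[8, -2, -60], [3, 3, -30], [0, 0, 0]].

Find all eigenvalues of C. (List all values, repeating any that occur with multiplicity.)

Set up det(rI - C) = 0.
Expanding the 3×3 determinant: p(r) = r^3 - 11r^2 + 30r.
Try r = 0: p(0) = 0, so 0 is a root.
Factor out r: p(r) = r·(r^2 - 11r + 30).
The quadratic factors as (r - 5)·(r - 6).
Eigenvalues: 0, 5, 6.

0, 5, 6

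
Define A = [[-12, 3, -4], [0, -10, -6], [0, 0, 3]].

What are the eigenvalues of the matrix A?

A is upper triangular, so its eigenvalues are the diagonal entries.
Diagonal: -12, -10, 3.

-12, -10, 3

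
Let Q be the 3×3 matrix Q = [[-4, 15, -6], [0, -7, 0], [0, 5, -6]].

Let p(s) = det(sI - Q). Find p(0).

p(0) = det(0·I − Q) = det(−Q) = (−1)^3·det(Q).
det(Q) = -168, so p(0) = 168.

168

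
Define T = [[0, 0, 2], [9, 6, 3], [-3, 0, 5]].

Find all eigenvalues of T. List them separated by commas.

Compute the characteristic polynomial p(μ) = det(μI - T).
Cofactor expansion gives p(μ) = μ^3 - 11μ^2 + 36μ - 36.
Rational-root test: μ = 3 gives p(3) = 0.
Factor out (μ - 3): p(μ) = (μ - 3)·(μ^2 - 8μ + 12).
The quadratic factors as (μ - 2)·(μ - 6).
Eigenvalues: 2, 3, 6.

2, 3, 6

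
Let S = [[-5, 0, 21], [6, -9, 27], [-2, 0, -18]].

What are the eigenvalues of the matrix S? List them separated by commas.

-12, -11, -9

Compute the characteristic polynomial p(lambda) = det(lambda·I - S).
Expanding the 3×3 determinant: p(lambda) = lambda^3 + 32·lambda^2 + 339·lambda + 1188.
Try lambda = -12: p(-12) = 0, so -12 is a root.
Dividing by (lambda + 12) leaves lambda^2 + 20·lambda + 99.
The quadratic factors as (lambda + 11)·(lambda + 9).
Eigenvalues: -12, -11, -9.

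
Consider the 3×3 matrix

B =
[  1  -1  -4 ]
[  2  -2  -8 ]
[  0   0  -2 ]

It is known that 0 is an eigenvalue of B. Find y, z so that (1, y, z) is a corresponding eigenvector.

We need (B)v = 0.
B = [[1, -1, -4], [2, -2, -8], [0, 0, -2]].
Row 1: (1)·1 + (-1)·y + (-4)·z = 0
Row 2: (2)·1 + (-2)·y + (-8)·z = 0
Row 3: (0)·1 + (0)·y + (-2)·z = 0
Solving gives y = 1, z = 0.
Check: B·(1, 1, 0) = (0, 0, 0) = 0·(1, 1, 0).

1, 0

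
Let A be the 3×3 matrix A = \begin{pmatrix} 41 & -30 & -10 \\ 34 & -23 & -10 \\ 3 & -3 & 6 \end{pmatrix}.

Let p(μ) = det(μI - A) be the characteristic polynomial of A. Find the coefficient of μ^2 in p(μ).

-24

The coefficient of μ^2 of det(μI - A) is −trace(A).
trace(A) = (41) + (-23) + (6) = 24, so the coefficient is -24.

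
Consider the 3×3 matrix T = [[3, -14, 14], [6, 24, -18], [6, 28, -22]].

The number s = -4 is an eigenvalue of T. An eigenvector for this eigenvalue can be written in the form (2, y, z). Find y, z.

We need (T + 4I)v = 0.
T + 4I = [[7, -14, 14], [6, 28, -18], [6, 28, -18]].
Row 1: (7)·2 + (-14)·y + (14)·z = 0
Row 2: (6)·2 + (28)·y + (-18)·z = 0
Row 3: (6)·2 + (28)·y + (-18)·z = 0
Solving gives y = -3, z = -4.
Check: T·(2, -3, -4) = (-8, 12, 16) = -4·(2, -3, -4).

-3, -4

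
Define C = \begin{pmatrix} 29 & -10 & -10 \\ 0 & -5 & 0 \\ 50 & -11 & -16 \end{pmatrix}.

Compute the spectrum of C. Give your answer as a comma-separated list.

-5, 4, 9

Set up det(sI - C) = 0.
Cofactor expansion gives p(s) = s^3 - 8s^2 - 29s + 180.
Try s = 4: p(4) = 0, so 4 is a root.
Dividing by (s - 4) leaves s^2 - 4s - 45.
The quadratic factors as (s + 5)·(s - 9).
Eigenvalues: -5, 4, 9.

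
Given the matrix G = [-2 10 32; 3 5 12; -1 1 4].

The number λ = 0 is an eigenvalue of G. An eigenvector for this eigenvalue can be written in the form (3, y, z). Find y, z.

-9, 3

We need (G)v = 0.
G = [[-2, 10, 32], [3, 5, 12], [-1, 1, 4]].
Row 1: (-2)·3 + (10)·y + (32)·z = 0
Row 2: (3)·3 + (5)·y + (12)·z = 0
Row 3: (-1)·3 + (1)·y + (4)·z = 0
Solving gives y = -9, z = 3.
Check: G·(3, -9, 3) = (0, 0, 0) = 0·(3, -9, 3).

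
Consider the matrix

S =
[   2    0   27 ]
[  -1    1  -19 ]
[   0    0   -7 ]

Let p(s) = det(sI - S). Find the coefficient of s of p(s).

p(s) = s^3 + 4s^2 - 19s + 14.
The coefficient of s is -19.

-19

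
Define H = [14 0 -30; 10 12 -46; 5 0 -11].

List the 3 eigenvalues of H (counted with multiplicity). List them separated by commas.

-1, 4, 12

The characteristic polynomial is p(λ) = det(λI - H).
Expanding the 3×3 determinant: p(λ) = λ^3 - 15λ^2 + 32λ + 48.
Since p(-1) = 0, λ = -1 is a root.
Dividing by (λ + 1) leaves λ^2 - 16λ + 48.
The quadratic factors as (λ - 4)·(λ - 12).
Eigenvalues: -1, 4, 12.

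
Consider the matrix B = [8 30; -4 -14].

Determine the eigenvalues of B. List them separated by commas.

det(B - tI) = (8 - t)(-14 - t) - (30)·(-4) = t^2 + 6t + 8.
This factors as (t + 4)·(t + 2) = 0.
Eigenvalues: -4, -2.

-4, -2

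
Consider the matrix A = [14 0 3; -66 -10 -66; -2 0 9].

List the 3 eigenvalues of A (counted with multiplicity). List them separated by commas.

-10, 11, 12

Set up det(λI - A) = 0.
Expanding the 3×3 determinant: p(λ) = λ^3 - 13λ^2 - 98λ + 1320.
Since p(12) = 0, λ = 12 is a root.
Dividing by (λ - 12) leaves λ^2 - λ - 110.
The quadratic factors as (λ + 10)·(λ - 11).
Eigenvalues: -10, 11, 12.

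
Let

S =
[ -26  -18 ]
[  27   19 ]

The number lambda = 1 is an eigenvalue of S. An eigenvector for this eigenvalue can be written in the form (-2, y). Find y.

We need (S - 1I)v = 0.
S - 1I = [[-27, -18], [27, 18]].
Row 1: (-27)·-2 + (-18)·y = 0
Row 2: (27)·-2 + (18)·y = 0
Solving gives y = 3.
Check: S·(-2, 3) = (-2, 3) = 1·(-2, 3).

3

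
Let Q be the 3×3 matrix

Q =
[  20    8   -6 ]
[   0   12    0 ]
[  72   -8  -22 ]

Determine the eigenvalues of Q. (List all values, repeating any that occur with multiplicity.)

Set up det(tI - Q) = 0.
Expanding the 3×3 determinant: p(t) = t^3 - 10t^2 - 32t + 96.
Since p(2) = 0, t = 2 is a root.
Dividing by (t - 2) leaves t^2 - 8t - 48.
The quadratic factors as (t + 4)·(t - 12).
Eigenvalues: -4, 2, 12.

-4, 2, 12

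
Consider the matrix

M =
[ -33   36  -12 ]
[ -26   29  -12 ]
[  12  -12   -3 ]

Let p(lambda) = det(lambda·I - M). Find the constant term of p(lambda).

-63

p(lambda) = lambda^3 + 7·lambda^2 - 9·lambda - 63.
The constant term is -63.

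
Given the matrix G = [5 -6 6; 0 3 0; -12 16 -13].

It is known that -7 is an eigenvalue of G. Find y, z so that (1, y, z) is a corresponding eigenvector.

0, -2

We need (G + 7I)v = 0.
G + 7I = [[12, -6, 6], [0, 10, 0], [-12, 16, -6]].
Row 1: (12)·1 + (-6)·y + (6)·z = 0
Row 2: (0)·1 + (10)·y + (0)·z = 0
Row 3: (-12)·1 + (16)·y + (-6)·z = 0
Solving gives y = 0, z = -2.
Check: G·(1, 0, -2) = (-7, 0, 14) = -7·(1, 0, -2).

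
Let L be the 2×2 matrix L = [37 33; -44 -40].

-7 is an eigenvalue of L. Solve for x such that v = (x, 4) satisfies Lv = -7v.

-3

We need (L + 7I)v = 0.
L + 7I = [[44, 33], [-44, -33]].
Row 1: (44)·x + (33)·4 = 0
Row 2: (-44)·x + (-33)·4 = 0
Solving gives x = -3.
Check: L·(-3, 4) = (21, -28) = -7·(-3, 4).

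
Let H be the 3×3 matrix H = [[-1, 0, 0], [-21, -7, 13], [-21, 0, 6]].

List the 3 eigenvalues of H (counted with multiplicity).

Set up det(sI - H) = 0.
Expanding along the first row, p(s) = s^3 + 2s^2 - 41s - 42.
Rational-root test: s = -1 gives p(-1) = 0.
Factor out (s + 1): p(s) = (s + 1)·(s^2 + s - 42).
The quadratic factors as (s + 7)·(s - 6).
Eigenvalues: -7, -1, 6.

-7, -1, 6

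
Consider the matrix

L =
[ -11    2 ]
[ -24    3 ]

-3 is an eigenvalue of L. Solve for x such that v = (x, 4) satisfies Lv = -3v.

We need (L + 3I)v = 0.
L + 3I = [[-8, 2], [-24, 6]].
Row 1: (-8)·x + (2)·4 = 0
Row 2: (-24)·x + (6)·4 = 0
Solving gives x = 1.
Check: L·(1, 4) = (-3, -12) = -3·(1, 4).

1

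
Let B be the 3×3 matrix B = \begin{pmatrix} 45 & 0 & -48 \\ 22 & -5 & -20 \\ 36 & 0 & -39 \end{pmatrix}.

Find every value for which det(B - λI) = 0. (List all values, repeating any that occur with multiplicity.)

-5, -3, 9

The characteristic polynomial is p(λ) = det(λI - B).
Cofactor expansion gives p(λ) = λ^3 - λ^2 - 57λ - 135.
Since p(-3) = 0, λ = -3 is a root.
Dividing by (λ + 3) leaves λ^2 - 4λ - 45.
The quadratic factors as (λ + 5)·(λ - 9).
Eigenvalues: -5, -3, 9.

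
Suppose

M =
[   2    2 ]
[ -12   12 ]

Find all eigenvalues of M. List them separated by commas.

6, 8

det(M - λI) = (2 - λ)(12 - λ) - (2)·(-12) = λ^2 - 14λ + 48.
This factors as (λ - 6)·(λ - 8) = 0.
Eigenvalues: 6, 8.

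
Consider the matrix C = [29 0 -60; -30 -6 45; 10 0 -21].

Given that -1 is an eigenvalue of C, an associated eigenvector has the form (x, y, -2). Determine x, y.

-4, 6

We need (C + 1I)v = 0.
C + 1I = [[30, 0, -60], [-30, -5, 45], [10, 0, -20]].
Row 1: (30)·x + (0)·y + (-60)·-2 = 0
Row 2: (-30)·x + (-5)·y + (45)·-2 = 0
Row 3: (10)·x + (0)·y + (-20)·-2 = 0
Solving gives x = -4, y = 6.
Check: C·(-4, 6, -2) = (4, -6, 2) = -1·(-4, 6, -2).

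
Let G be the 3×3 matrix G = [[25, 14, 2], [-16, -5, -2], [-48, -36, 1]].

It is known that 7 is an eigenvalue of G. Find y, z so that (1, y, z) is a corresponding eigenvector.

We need (G - 7I)v = 0.
G - 7I = [[18, 14, 2], [-16, -12, -2], [-48, -36, -6]].
Row 1: (18)·1 + (14)·y + (2)·z = 0
Row 2: (-16)·1 + (-12)·y + (-2)·z = 0
Row 3: (-48)·1 + (-36)·y + (-6)·z = 0
Solving gives y = -1, z = -2.
Check: G·(1, -1, -2) = (7, -7, -14) = 7·(1, -1, -2).

-1, -2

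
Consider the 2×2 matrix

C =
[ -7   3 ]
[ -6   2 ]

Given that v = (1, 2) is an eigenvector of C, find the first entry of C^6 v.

1

First find the eigenvalue: Cv = (-1, -2) = -1·(1, 2), so λ = -1.
Then C^6 v = λ^6·v = (-1)^6·(1, 2) = 1·(1, 2) = (1, 2).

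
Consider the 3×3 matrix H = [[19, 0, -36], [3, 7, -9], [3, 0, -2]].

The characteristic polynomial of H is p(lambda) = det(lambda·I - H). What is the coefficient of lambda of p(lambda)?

189

p(lambda) = lambda^3 - 24·lambda^2 + 189·lambda - 490.
The coefficient of lambda is 189.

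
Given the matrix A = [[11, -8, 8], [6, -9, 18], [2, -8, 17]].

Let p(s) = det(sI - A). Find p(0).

p(0) = det(0·I − A) = det(−A) = (−1)^3·det(A).
det(A) = 189, so p(0) = -189.

-189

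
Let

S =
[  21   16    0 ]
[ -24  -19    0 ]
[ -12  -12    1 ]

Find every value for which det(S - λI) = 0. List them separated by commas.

Set up det(rI - S) = 0.
Expanding along the first row, p(r) = r^3 - 3r^2 - 13r + 15.
Try r = 1: p(1) = 0, so 1 is a root.
Factor out (r - 1): p(r) = (r - 1)·(r^2 - 2r - 15).
The quadratic factors as (r + 3)·(r - 5).
Eigenvalues: -3, 1, 5.

-3, 1, 5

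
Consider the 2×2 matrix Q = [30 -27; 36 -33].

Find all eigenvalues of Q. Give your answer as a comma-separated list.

-6, 3

det(Q - rI) = (30 - r)(-33 - r) - (-27)·(36) = r^2 + 3r - 18.
This factors as (r + 6)·(r - 3) = 0.
Eigenvalues: -6, 3.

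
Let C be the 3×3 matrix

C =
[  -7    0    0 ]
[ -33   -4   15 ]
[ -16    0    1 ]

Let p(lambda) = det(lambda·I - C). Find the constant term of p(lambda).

p(lambda) = lambda^3 + 10·lambda^2 + 17·lambda - 28.
The constant term is -28.

-28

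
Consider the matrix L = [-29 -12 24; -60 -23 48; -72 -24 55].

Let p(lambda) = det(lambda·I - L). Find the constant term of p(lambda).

p(lambda) = lambda^3 - 3·lambda^2 - 33·lambda + 35.
The constant term is 35.

35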